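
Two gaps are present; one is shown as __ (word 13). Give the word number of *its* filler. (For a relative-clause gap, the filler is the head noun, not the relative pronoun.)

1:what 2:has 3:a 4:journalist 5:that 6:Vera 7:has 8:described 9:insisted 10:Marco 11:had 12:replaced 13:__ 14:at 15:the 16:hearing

The marked gap is the direct object of "replaced".
Its filler is the fronted wh-phrase "what", at word 1.
(The other dependency links word 4 to a gap after word 8.)

1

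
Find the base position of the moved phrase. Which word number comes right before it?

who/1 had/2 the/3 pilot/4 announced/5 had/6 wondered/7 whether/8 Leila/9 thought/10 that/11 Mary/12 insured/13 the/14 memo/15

The displaced element is "who" (word 1).
It is linked across 1 clause boundary (Ø).
It functions as the subject of "wondered", so the gap sits immediately after word 5 ("announced").
Base order: The pilot had announced who had wondered whether Leila thought that Mary insured the memo.

5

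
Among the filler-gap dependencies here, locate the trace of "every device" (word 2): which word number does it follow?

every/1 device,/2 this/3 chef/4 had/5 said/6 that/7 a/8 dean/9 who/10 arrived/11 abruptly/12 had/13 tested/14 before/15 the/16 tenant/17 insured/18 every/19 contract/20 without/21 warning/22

The displaced element is "every device" (word 2).
It is linked across 1 clause boundary (that).
It functions as the direct object of "tested", so the gap sits immediately after word 14 ("tested").
Base order: This chef had said that a dean who arrived abruptly had tested every device before the tenant insured every contract without warning.

14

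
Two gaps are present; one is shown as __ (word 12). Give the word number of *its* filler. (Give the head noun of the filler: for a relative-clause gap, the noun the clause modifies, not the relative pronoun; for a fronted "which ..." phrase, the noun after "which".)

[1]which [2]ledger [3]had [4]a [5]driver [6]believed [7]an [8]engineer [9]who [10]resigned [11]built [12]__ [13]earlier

2

The marked gap is the direct object of "built".
Its filler is the fronted wh-phrase "which ledger", at word 2.
(The other dependency links word 8 to a gap after word 9.)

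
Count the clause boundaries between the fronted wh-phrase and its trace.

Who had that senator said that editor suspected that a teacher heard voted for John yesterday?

"who" is extracted from the subject of "voted".
Boundaries crossed, outermost first: [Ø], [that], [Ø] — 3 in total.

3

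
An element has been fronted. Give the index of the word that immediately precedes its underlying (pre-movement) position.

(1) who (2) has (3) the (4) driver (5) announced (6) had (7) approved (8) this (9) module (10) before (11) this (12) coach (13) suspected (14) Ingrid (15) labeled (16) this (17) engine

The displaced element is "who" (word 1).
It is linked across 1 clause boundary (Ø).
It functions as the subject of "approved", so the gap sits immediately after word 5 ("announced").
Base order: The driver has announced that who had approved this module before this coach suspected Ingrid labeled this engine.

5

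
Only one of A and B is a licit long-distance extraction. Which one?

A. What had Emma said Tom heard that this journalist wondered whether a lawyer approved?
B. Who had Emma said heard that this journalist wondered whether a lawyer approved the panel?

B

In A, the wh-phrase is extracted from inside a wh-island (introduced by "whether"), which blocks movement.
In B, the extraction path crosses only that-complement boundaries, which are transparent.
So B is grammatical.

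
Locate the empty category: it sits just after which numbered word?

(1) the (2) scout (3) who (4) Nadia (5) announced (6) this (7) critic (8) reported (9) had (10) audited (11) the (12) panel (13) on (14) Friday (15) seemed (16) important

The displaced element is "the scout" (word 2).
It is linked across 2 clause boundaries (Ø → Ø).
It functions as the subject of "audited", so the gap sits immediately after word 8 ("reported").
Base order: Nadia announced this critic reported that the scout had audited the panel on Friday.

8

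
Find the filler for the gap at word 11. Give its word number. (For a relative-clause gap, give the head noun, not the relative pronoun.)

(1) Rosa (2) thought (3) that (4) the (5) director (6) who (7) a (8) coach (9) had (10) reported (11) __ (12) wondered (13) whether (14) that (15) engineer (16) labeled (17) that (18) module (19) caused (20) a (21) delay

5

The gap at 11 is the subject of "wondered", inside a relative clause.
The relative pronoun is "who" (word 6); it is bound by the head noun immediately before it.
Its filler is the head noun "director", at word 5.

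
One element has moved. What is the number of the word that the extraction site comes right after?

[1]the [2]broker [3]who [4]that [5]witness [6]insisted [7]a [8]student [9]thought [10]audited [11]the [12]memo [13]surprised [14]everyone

9

The displaced element is "the broker" (word 2).
It is linked across 2 clause boundaries (Ø → Ø).
It functions as the subject of "audited", so the gap sits immediately after word 9 ("thought").
Base order: That witness insisted a student thought that the broker audited the memo.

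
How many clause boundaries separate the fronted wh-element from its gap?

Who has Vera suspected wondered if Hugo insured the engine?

"who" is extracted from the subject of "wondered".
Boundaries crossed, outermost first: [Ø] — 1 in total.

1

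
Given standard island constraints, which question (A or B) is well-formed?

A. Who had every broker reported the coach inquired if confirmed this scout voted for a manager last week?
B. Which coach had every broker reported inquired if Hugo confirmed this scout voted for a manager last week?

B

In A, the wh-phrase is extracted from inside a wh-island (introduced by "if"), which blocks movement.
In B, the extraction path crosses only that-complement boundaries, which are transparent.
So B is grammatical.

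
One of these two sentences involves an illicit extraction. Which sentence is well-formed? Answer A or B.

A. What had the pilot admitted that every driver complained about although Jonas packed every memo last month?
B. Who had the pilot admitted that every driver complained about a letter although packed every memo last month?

A

In B, the wh-phrase is extracted from inside an adjunct island (introduced by "although"), which blocks movement.
In A, the extraction path crosses only that-complement boundaries, which are transparent.
So A is grammatical.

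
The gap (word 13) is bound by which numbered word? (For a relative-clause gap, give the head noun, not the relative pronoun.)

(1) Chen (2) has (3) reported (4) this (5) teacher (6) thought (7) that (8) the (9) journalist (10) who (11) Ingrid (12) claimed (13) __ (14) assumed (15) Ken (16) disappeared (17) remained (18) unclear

9

The gap at 13 is the subject of "assumed", inside a relative clause.
The relative pronoun is "who" (word 10); it is bound by the head noun immediately before it.
Its filler is the head noun "journalist", at word 9.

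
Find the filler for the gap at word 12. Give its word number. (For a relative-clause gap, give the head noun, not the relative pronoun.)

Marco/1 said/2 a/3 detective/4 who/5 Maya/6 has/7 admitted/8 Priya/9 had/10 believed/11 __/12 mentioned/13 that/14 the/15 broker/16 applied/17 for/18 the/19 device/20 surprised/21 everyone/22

4

The gap at 12 is the subject of "mentioned", inside a relative clause.
The relative pronoun is "who" (word 5); it is bound by the head noun immediately before it.
Its filler is the head noun "detective", at word 4.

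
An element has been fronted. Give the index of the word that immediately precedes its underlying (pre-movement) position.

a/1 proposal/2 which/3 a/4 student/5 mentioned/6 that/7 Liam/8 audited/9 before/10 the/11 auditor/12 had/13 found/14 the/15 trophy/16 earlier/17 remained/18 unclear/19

9

The displaced element is "a proposal" (word 2).
It is linked across 1 clause boundary (that).
It functions as the direct object of "audited", so the gap sits immediately after word 9 ("audited").
Base order: A student mentioned that Liam audited a proposal before the auditor had found the trophy earlier.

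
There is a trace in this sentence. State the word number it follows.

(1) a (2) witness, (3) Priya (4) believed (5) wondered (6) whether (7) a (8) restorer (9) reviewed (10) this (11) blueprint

The displaced element is "a witness" (word 2).
It is linked across 1 clause boundary (Ø).
It functions as the subject of "wondered", so the gap sits immediately after word 4 ("believed").
Base order: Priya believed that a witness wondered whether a restorer reviewed this blueprint.

4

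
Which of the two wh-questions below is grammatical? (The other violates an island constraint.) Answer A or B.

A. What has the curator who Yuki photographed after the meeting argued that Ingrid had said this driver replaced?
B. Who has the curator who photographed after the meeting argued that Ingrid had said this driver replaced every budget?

A

In B, the wh-phrase is extracted from inside a complex-NP island (relative clause) (introduced by "who"), which blocks movement.
In A, the extraction path crosses only that-complement boundaries, which are transparent.
So A is grammatical.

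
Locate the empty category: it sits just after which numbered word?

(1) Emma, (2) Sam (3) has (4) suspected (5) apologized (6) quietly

4

The displaced element is "Emma" (word 1).
It is linked across 1 clause boundary (Ø).
It functions as the subject of "apologized", so the gap sits immediately after word 4 ("suspected").
Base order: Sam has suspected that Emma apologized quietly.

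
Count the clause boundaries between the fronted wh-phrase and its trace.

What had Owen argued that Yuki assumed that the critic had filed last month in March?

2

"what" is extracted from the object of "filed".
Boundaries crossed, outermost first: [that], [that] — 2 in total.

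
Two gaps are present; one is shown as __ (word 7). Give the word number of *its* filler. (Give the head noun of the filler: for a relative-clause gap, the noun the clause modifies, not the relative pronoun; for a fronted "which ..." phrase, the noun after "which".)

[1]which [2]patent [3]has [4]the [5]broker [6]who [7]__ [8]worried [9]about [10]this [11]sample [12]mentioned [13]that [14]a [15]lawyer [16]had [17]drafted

The marked gap is inside the relative clause, the subject of "worried".
Its filler is the head noun "broker" (via "who"), at word 5.
(The other dependency links word 2 to a gap after word 17.)

5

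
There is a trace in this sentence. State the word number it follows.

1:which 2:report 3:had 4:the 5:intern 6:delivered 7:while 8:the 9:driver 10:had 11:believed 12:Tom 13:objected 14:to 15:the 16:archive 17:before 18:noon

The displaced element is "which report" (word 2).
It functions as the direct object of "delivered", so the gap sits immediately after word 6 ("delivered").
Base order: The intern had delivered which report while the driver had believed Tom objected to the archive before noon.

6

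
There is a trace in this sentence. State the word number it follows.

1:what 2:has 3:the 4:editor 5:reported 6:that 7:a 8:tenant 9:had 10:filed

10

The displaced element is "what" (word 1).
It is linked across 1 clause boundary (that).
It functions as the direct object of "filed", so the gap sits immediately after word 10 ("filed").
Base order: The editor has reported that a tenant had filed what.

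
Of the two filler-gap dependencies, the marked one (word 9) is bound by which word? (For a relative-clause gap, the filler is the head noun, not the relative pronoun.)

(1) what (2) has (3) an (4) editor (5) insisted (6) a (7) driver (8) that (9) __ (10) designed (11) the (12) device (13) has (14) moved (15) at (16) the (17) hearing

The marked gap is inside the relative clause, the subject of "designed".
Its filler is the head noun "driver" (via "that"), at word 7.
(The other dependency links word 1 to a gap after word 14.)

7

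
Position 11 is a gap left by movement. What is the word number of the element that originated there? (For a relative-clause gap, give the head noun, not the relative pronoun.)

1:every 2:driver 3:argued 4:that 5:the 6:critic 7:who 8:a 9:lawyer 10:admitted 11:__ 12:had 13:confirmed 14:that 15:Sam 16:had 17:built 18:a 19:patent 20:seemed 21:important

The gap at 11 is the subject of "confirmed", inside a relative clause.
The relative pronoun is "who" (word 7); it is bound by the head noun immediately before it.
Its filler is the head noun "critic", at word 6.

6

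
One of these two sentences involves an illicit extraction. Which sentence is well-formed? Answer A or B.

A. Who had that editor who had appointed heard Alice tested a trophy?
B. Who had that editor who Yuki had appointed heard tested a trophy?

In A, the wh-phrase is extracted from inside a complex-NP island (relative clause) (introduced by "who"), which blocks movement.
In B, the extraction path crosses only that-complement boundaries, which are transparent.
So B is grammatical.

B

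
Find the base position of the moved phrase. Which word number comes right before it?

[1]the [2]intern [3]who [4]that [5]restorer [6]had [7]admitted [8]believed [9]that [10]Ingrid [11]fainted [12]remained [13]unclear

The displaced element is "the intern" (word 2).
It is linked across 1 clause boundary (Ø).
It functions as the subject of "believed", so the gap sits immediately after word 7 ("admitted").
Base order: That restorer had admitted the intern believed that Ingrid fainted.

7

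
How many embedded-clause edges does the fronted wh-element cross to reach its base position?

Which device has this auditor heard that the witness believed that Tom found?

"which device" is extracted from the object of "found".
Boundaries crossed, outermost first: [that], [that] — 2 in total.

2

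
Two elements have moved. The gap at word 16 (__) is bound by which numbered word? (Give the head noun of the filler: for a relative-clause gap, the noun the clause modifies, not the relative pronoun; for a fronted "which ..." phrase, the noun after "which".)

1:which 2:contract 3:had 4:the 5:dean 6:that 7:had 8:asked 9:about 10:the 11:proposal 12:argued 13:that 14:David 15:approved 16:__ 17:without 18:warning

The marked gap is the direct object of "approved".
Its filler is the fronted wh-phrase "which contract", at word 2.
(The other dependency links word 5 to a gap after word 6.)

2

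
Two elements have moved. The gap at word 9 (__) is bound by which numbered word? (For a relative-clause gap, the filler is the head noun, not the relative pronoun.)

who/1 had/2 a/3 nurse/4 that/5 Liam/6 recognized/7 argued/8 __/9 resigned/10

1

The marked gap is the subject of "resigned".
Its filler is the fronted wh-phrase "who", at word 1.
(The other dependency links word 4 to a gap after word 7.)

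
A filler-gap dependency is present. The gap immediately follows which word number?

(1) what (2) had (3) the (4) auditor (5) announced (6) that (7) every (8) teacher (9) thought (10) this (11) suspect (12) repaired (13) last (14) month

The displaced element is "what" (word 1).
It is linked across 2 clause boundaries (that → Ø).
It functions as the direct object of "repaired", so the gap sits immediately after word 12 ("repaired").
Base order: The auditor had announced that every teacher thought this suspect repaired what last month.

12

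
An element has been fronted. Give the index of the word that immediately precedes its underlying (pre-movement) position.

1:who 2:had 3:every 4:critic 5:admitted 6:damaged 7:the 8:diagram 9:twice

5

The displaced element is "who" (word 1).
It is linked across 1 clause boundary (Ø).
It functions as the subject of "damaged", so the gap sits immediately after word 5 ("admitted").
Base order: Every critic had admitted that who damaged the diagram twice.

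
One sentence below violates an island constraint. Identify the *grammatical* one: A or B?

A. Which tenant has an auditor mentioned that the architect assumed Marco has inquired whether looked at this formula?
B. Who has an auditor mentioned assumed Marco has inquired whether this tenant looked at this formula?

B

In A, the wh-phrase is extracted from inside a wh-island (introduced by "whether"), which blocks movement.
In B, the extraction path crosses only that-complement boundaries, which are transparent.
So B is grammatical.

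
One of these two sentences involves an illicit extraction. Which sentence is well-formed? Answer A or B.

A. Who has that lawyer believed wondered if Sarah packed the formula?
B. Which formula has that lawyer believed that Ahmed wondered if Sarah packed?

A

In B, the wh-phrase is extracted from inside a wh-island (introduced by "if"), which blocks movement.
In A, the extraction path crosses only that-complement boundaries, which are transparent.
So A is grammatical.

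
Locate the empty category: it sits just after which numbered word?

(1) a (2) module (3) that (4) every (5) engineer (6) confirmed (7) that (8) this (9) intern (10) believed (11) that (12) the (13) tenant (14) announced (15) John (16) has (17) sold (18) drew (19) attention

The displaced element is "a module" (word 2).
It is linked across 3 clause boundaries (that → that → Ø).
It functions as the direct object of "sold", so the gap sits immediately after word 17 ("sold").
Base order: Every engineer confirmed that this intern believed that the tenant announced John has sold a module.

17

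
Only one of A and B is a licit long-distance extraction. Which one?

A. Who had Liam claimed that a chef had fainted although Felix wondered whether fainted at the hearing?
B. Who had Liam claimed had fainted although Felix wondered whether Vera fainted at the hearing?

B

In A, the wh-phrase is extracted from inside an adjunct island (introduced by "although"), which blocks movement.
In B, the extraction path crosses only that-complement boundaries, which are transparent.
So B is grammatical.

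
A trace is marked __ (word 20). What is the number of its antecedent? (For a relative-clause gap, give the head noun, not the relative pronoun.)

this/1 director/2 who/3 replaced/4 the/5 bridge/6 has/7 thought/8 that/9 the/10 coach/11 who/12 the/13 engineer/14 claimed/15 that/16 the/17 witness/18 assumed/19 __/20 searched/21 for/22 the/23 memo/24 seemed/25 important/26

11

The gap at 20 is the subject of "searched", inside a relative clause.
The relative pronoun is "who" (word 12); it is bound by the head noun immediately before it.
Its filler is the head noun "coach", at word 11.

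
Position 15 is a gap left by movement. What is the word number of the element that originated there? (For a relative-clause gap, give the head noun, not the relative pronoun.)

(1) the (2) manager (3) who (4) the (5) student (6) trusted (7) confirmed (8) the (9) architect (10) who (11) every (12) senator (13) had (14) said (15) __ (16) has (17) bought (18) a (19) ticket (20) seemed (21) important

The gap at 15 is the subject of "bought", inside a relative clause.
The relative pronoun is "who" (word 10); it is bound by the head noun immediately before it.
Its filler is the head noun "architect", at word 9.

9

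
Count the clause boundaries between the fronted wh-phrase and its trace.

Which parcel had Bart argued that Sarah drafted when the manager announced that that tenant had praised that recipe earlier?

"which parcel" is extracted from the object of "drafted".
Boundaries crossed, outermost first: [that] — 1 in total.

1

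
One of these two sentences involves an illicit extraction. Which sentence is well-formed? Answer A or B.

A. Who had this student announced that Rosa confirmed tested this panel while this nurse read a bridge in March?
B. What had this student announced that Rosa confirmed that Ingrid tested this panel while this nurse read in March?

In B, the wh-phrase is extracted from inside an adjunct island (introduced by "while"), which blocks movement.
In A, the extraction path crosses only that-complement boundaries, which are transparent.
So A is grammatical.

A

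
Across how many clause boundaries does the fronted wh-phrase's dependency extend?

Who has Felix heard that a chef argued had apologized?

2

"who" is extracted from the subject of "apologized".
Boundaries crossed, outermost first: [that], [Ø] — 2 in total.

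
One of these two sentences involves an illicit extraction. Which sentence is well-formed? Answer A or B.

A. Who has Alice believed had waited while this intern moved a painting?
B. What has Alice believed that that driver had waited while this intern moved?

A

In B, the wh-phrase is extracted from inside an adjunct island (introduced by "while"), which blocks movement.
In A, the extraction path crosses only that-complement boundaries, which are transparent.
So A is grammatical.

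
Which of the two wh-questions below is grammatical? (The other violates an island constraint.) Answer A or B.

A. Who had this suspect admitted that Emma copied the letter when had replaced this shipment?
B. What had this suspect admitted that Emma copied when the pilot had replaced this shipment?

B

In A, the wh-phrase is extracted from inside an adjunct island (introduced by "when"), which blocks movement.
In B, the extraction path crosses only that-complement boundaries, which are transparent.
So B is grammatical.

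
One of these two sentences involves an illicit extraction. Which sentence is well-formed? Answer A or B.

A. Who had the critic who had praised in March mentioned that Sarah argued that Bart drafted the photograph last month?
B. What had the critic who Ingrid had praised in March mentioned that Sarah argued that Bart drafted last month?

In A, the wh-phrase is extracted from inside a complex-NP island (relative clause) (introduced by "who"), which blocks movement.
In B, the extraction path crosses only that-complement boundaries, which are transparent.
So B is grammatical.

B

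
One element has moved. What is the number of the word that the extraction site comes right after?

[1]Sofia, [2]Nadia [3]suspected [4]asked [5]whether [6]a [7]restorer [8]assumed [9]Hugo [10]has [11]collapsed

3

The displaced element is "Sofia" (word 1).
It is linked across 1 clause boundary (Ø).
It functions as the subject of "asked", so the gap sits immediately after word 3 ("suspected").
Base order: Nadia suspected Sofia asked whether a restorer assumed Hugo has collapsed.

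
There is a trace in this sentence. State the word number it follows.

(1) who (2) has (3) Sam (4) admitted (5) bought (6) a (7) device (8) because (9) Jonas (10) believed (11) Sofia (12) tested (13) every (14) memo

4

The displaced element is "who" (word 1).
It is linked across 1 clause boundary (Ø).
It functions as the subject of "bought", so the gap sits immediately after word 4 ("admitted").
Base order: Sam has admitted that who bought a device because Jonas believed Sofia tested every memo.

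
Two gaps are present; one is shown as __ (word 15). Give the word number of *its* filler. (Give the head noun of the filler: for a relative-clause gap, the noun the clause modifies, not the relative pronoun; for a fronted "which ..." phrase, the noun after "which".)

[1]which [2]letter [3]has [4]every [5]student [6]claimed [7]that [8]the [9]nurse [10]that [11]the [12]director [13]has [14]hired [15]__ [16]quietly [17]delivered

The marked gap is inside the relative clause, the direct object of "hired".
Its filler is the head noun "nurse" (via "that"), at word 9.
(The other dependency links word 2 to a gap after word 17.)

9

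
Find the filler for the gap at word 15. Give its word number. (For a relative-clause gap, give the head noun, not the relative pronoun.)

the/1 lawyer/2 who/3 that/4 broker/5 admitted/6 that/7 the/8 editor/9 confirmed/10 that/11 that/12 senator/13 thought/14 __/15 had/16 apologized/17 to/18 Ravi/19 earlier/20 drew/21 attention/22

2

The gap at 15 is the subject of "apologized", inside a relative clause.
The relative pronoun is "who" (word 3); it is bound by the head noun immediately before it.
Its filler is the head noun "lawyer", at word 2.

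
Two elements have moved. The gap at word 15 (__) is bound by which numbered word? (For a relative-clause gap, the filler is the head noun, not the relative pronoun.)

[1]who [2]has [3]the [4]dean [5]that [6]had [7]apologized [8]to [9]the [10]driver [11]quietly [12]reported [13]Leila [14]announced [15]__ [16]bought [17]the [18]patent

The marked gap is the subject of "bought".
Its filler is the fronted wh-phrase "who", at word 1.
(The other dependency links word 4 to a gap after word 5.)

1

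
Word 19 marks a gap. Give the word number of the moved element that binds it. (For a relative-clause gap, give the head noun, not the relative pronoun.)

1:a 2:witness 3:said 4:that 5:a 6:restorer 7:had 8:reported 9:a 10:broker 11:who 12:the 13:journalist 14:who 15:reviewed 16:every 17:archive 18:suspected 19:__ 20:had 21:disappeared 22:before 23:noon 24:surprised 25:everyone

10

The gap at 19 is the subject of "disappeared", inside a relative clause.
The relative pronoun is "who" (word 11); it is bound by the head noun immediately before it.
Its filler is the head noun "broker", at word 10.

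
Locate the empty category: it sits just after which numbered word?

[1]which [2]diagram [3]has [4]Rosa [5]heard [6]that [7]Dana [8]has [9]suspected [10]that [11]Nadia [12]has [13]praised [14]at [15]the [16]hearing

The displaced element is "which diagram" (word 2).
It is linked across 2 clause boundaries (that → that).
It functions as the direct object of "praised", so the gap sits immediately after word 13 ("praised").
Base order: Rosa has heard that Dana has suspected that Nadia has praised which diagram at the hearing.

13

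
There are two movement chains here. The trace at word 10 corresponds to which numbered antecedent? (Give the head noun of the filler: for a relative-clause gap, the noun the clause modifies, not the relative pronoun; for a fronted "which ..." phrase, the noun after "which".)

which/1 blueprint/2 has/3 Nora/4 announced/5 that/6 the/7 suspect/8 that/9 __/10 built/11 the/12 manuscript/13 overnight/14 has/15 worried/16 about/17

The marked gap is inside the relative clause, the subject of "built".
Its filler is the head noun "suspect" (via "that"), at word 8.
(The other dependency links word 2 to a gap after word 17.)

8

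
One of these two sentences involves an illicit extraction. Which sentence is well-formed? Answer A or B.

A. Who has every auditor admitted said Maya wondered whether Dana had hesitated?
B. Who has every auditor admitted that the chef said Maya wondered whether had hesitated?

A

In B, the wh-phrase is extracted from inside a wh-island (introduced by "whether"), which blocks movement.
In A, the extraction path crosses only that-complement boundaries, which are transparent.
So A is grammatical.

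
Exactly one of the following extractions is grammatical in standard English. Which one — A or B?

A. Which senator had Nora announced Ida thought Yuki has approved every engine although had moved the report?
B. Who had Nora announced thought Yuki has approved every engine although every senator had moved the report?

In A, the wh-phrase is extracted from inside an adjunct island (introduced by "although"), which blocks movement.
In B, the extraction path crosses only that-complement boundaries, which are transparent.
So B is grammatical.

B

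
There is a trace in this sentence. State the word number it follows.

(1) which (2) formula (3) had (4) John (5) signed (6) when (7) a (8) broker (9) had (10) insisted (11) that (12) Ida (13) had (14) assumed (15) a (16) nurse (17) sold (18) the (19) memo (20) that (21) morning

The displaced element is "which formula" (word 2).
It functions as the direct object of "signed", so the gap sits immediately after word 5 ("signed").
Base order: John had signed which formula when a broker had insisted that Ida had assumed a nurse sold the memo that morning.

5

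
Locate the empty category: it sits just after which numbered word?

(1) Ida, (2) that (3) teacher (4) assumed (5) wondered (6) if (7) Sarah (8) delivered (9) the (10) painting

4

The displaced element is "Ida" (word 1).
It is linked across 1 clause boundary (Ø).
It functions as the subject of "wondered", so the gap sits immediately after word 4 ("assumed").
Base order: That teacher assumed that Ida wondered if Sarah delivered the painting.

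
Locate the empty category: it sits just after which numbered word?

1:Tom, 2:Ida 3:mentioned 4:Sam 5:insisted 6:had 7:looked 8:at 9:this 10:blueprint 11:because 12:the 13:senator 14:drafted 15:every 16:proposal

5

The displaced element is "Tom" (word 1).
It is linked across 2 clause boundaries (Ø → Ø).
It functions as the subject of "looked", so the gap sits immediately after word 5 ("insisted").
Base order: Ida mentioned Sam insisted that Tom had looked at this blueprint because the senator drafted every proposal.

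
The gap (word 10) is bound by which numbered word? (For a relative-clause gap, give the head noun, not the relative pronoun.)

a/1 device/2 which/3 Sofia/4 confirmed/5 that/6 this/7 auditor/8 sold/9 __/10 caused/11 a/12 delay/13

The gap at 10 is the object of "sold", inside a relative clause.
The relative pronoun is "which" (word 3); it is bound by the head noun immediately before it.
Its filler is the head noun "device", at word 2.

2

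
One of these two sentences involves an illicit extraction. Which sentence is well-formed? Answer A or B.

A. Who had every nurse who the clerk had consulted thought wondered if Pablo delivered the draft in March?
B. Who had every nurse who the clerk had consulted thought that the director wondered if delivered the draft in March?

A

In B, the wh-phrase is extracted from inside a wh-island (introduced by "if"), which blocks movement.
In A, the extraction path crosses only that-complement boundaries, which are transparent.
So A is grammatical.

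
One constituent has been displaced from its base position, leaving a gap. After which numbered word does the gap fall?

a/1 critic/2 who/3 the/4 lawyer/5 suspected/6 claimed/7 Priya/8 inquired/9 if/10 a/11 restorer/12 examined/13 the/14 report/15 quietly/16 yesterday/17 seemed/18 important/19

6

The displaced element is "a critic" (word 2).
It is linked across 1 clause boundary (Ø).
It functions as the subject of "claimed", so the gap sits immediately after word 6 ("suspected").
Base order: The lawyer suspected that a critic claimed Priya inquired if a restorer examined the report quietly yesterday.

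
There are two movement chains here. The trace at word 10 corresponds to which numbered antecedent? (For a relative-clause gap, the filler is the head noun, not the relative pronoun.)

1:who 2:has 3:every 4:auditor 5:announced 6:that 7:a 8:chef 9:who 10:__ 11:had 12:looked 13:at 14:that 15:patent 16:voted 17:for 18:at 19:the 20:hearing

8

The marked gap is inside the relative clause, the subject of "looked".
Its filler is the head noun "chef" (via "who"), at word 8.
(The other dependency links word 1 to a gap after word 17.)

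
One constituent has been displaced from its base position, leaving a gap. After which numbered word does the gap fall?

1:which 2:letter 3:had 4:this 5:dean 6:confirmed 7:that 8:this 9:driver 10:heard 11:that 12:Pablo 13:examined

13

The displaced element is "which letter" (word 2).
It is linked across 2 clause boundaries (that → that).
It functions as the direct object of "examined", so the gap sits immediately after word 13 ("examined").
Base order: This dean had confirmed that this driver heard that Pablo examined which letter.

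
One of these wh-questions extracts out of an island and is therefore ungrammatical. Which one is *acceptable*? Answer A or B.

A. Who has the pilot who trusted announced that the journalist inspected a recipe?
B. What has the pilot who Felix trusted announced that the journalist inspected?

B

In A, the wh-phrase is extracted from inside a complex-NP island (relative clause) (introduced by "who"), which blocks movement.
In B, the extraction path crosses only that-complement boundaries, which are transparent.
So B is grammatical.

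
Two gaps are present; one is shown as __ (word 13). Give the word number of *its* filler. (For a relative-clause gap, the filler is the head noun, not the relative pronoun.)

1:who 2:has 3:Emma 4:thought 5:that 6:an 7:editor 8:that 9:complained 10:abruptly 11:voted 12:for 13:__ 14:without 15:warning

The marked gap is the object of the preposition "for" of "voted".
Its filler is the fronted wh-phrase "who", at word 1.
(The other dependency links word 7 to a gap after word 8.)

1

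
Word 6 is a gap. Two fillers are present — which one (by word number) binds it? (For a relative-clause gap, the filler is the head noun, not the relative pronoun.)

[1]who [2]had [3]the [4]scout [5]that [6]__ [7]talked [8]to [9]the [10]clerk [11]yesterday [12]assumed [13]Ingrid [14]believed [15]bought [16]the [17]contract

The marked gap is inside the relative clause, the subject of "talked".
Its filler is the head noun "scout" (via "that"), at word 4.
(The other dependency links word 1 to a gap after word 14.)

4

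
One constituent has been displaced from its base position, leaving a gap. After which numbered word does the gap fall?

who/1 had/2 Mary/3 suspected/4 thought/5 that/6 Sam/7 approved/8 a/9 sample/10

4

The displaced element is "who" (word 1).
It is linked across 1 clause boundary (Ø).
It functions as the subject of "thought", so the gap sits immediately after word 4 ("suspected").
Base order: Mary had suspected who thought that Sam approved a sample.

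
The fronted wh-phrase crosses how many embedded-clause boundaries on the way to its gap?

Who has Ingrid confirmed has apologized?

"who" is extracted from the subject of "apologized".
Boundaries crossed, outermost first: [Ø] — 1 in total.

1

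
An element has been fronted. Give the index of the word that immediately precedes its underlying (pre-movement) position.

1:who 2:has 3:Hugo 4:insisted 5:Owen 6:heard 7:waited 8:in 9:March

The displaced element is "who" (word 1).
It is linked across 2 clause boundaries (Ø → Ø).
It functions as the subject of "waited", so the gap sits immediately after word 6 ("heard").
Base order: Hugo has insisted Owen heard that who waited in March.

6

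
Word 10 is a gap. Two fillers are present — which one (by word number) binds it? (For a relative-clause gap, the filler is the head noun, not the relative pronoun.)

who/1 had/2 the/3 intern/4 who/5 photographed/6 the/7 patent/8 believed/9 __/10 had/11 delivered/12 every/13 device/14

The marked gap is the subject of "delivered".
Its filler is the fronted wh-phrase "who", at word 1.
(The other dependency links word 4 to a gap after word 5.)

1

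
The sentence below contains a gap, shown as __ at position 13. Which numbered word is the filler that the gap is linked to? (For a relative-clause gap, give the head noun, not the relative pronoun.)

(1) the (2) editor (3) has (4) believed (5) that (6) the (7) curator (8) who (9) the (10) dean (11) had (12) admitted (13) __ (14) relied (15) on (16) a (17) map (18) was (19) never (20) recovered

7

The gap at 13 is the subject of "relied", inside a relative clause.
The relative pronoun is "who" (word 8); it is bound by the head noun immediately before it.
Its filler is the head noun "curator", at word 7.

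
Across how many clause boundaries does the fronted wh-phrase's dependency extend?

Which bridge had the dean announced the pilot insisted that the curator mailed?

"which bridge" is extracted from the object of "mailed".
Boundaries crossed, outermost first: [Ø], [that] — 2 in total.

2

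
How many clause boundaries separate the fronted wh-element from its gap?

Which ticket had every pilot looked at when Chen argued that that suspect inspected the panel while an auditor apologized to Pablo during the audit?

0

"which ticket" originates inside the matrix clause — no clause boundary is crossed.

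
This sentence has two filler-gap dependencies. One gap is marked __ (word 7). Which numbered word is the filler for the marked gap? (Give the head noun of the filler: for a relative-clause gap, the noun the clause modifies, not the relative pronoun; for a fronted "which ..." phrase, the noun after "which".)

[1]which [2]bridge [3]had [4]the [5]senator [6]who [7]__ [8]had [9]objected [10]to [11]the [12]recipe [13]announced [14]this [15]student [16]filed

The marked gap is inside the relative clause, the subject of "objected".
Its filler is the head noun "senator" (via "who"), at word 5.
(The other dependency links word 2 to a gap after word 16.)

5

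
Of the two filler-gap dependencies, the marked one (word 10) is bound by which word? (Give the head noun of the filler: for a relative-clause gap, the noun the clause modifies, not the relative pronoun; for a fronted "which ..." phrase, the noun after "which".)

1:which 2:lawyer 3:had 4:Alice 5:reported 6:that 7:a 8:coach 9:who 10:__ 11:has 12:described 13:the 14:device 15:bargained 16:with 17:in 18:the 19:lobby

8

The marked gap is inside the relative clause, the subject of "described".
Its filler is the head noun "coach" (via "who"), at word 8.
(The other dependency links word 2 to a gap after word 16.)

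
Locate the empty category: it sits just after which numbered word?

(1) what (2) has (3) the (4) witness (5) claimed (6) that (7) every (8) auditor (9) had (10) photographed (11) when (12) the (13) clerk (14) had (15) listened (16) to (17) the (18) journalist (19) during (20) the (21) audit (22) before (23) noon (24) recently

The displaced element is "what" (word 1).
It is linked across 1 clause boundary (that).
It functions as the direct object of "photographed", so the gap sits immediately after word 10 ("photographed").
Base order: The witness has claimed that every auditor had photographed what when the clerk had listened to the journalist during the audit before noon recently.

10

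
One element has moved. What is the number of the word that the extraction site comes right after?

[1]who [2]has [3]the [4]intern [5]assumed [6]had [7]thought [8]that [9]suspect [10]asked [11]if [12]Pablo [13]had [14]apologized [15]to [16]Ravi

5

The displaced element is "who" (word 1).
It is linked across 1 clause boundary (Ø).
It functions as the subject of "thought", so the gap sits immediately after word 5 ("assumed").
Base order: The intern has assumed who had thought that suspect asked if Pablo had apologized to Ravi.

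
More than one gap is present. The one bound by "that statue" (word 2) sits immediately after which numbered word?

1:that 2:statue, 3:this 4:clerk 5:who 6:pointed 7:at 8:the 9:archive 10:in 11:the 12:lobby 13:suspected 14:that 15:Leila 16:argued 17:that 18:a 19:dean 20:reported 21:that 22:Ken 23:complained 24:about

24

The displaced element is "that statue" (word 2).
It is linked across 3 clause boundaries (that → that → that).
It functions as the object of the preposition "about" of "complained", so the gap sits immediately after word 24 ("about").
Base order: This clerk who pointed at the archive in the lobby suspected that Leila argued that a dean reported that Ken complained about that statue.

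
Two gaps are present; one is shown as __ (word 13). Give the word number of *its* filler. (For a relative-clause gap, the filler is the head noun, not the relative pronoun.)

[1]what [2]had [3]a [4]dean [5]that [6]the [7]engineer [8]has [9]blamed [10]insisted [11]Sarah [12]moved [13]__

The marked gap is the direct object of "moved".
Its filler is the fronted wh-phrase "what", at word 1.
(The other dependency links word 4 to a gap after word 9.)

1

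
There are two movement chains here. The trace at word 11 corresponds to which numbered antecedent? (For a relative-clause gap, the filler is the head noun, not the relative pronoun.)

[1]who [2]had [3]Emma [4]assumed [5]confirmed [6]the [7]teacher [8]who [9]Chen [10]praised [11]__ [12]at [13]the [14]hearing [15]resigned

7

The marked gap is inside the relative clause, the direct object of "praised".
Its filler is the head noun "teacher" (via "who"), at word 7.
(The other dependency links word 1 to a gap after word 4.)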